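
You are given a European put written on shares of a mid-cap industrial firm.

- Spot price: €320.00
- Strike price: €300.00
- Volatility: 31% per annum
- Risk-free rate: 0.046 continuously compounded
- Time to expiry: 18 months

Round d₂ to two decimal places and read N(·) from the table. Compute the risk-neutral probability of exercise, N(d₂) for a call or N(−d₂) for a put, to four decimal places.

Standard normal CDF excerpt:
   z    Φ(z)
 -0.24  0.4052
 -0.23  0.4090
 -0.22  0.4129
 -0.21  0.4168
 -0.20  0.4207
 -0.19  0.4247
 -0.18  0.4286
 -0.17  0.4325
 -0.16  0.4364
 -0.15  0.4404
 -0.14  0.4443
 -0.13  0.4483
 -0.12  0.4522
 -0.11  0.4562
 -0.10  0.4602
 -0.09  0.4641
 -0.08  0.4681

σ√T = 0.31·√1.5 = 0.3797
d₁ = [ln(320/300) + (0.046 + ½·0.31²)·1.5] / (σ√T) = (0.0645 + 0.1411) / 0.3797 = 0.5416 ≈ 0.54
d₂ = 0.5416 − 0.3797 = 0.1619 ≈ 0.16
Pr(exercise) under Q = N(−d₂) = N(-0.16) = 0.4364

0.4364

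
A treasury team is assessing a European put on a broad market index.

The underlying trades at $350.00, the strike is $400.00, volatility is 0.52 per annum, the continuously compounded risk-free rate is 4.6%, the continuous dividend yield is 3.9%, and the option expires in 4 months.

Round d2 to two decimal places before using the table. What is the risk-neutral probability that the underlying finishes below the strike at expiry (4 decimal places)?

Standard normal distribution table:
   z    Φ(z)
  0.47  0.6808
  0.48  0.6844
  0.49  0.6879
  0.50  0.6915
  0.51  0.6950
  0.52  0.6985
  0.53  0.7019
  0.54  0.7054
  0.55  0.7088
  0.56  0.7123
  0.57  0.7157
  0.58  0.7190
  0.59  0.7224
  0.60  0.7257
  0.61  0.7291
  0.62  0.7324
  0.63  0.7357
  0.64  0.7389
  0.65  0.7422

σ√T = 0.52 × 0.5774 = 0.3002
d₁ = [ln(350/400) + (0.046 − 0.039 + 0.52²/2)·0.3333] / 0.3002 = [-0.1335 + 0.0474] / 0.3002 = -0.2869 → -0.29
d₂ = d₁ − σ√T = -0.2869 − 0.3002 = -0.5871 → -0.59
Risk-neutral Pr[S_T < K] = N(−d₂) = N(0.59) = 0.7224

0.7224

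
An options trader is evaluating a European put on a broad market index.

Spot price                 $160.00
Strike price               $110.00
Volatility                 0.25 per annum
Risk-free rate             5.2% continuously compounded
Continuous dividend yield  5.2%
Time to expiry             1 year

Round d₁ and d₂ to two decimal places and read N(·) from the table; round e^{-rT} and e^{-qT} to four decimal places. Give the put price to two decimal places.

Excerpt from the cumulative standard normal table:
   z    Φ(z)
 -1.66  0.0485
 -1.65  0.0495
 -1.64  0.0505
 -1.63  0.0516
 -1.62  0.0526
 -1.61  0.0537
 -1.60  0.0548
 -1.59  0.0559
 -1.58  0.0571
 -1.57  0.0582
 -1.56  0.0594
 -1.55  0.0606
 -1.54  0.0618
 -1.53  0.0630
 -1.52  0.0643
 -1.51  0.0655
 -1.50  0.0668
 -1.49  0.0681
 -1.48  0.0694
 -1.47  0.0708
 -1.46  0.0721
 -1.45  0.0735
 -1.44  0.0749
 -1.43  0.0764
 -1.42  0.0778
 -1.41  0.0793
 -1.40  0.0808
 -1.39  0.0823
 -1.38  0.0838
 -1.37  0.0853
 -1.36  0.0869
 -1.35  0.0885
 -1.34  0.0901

$0.92

T = 1;  σ√T = 0.2500
d₁ = [ln(160/110) + (0.052 − 0.052 + 0.25²/2)·1] / 0.2500 = [0.3747 + 0.0312] / 0.2500 = 1.6238 → 1.62
d₂ = d₁ − σ√T = 1.6238 − 0.2500 = 1.3738 → 1.37
exp(−qT) = exp(−0.052·1) = 0.9493;  exp(−rT) = exp(−0.052·1) = 0.9493
N(−d₂) = N(-1.37) = 0.0853;  N(−d₁) = N(-1.62) = 0.0526
P = 110·0.9493·0.0853 − 160·0.9493·0.0526 = 8.9073 − 7.9893 = 0.9180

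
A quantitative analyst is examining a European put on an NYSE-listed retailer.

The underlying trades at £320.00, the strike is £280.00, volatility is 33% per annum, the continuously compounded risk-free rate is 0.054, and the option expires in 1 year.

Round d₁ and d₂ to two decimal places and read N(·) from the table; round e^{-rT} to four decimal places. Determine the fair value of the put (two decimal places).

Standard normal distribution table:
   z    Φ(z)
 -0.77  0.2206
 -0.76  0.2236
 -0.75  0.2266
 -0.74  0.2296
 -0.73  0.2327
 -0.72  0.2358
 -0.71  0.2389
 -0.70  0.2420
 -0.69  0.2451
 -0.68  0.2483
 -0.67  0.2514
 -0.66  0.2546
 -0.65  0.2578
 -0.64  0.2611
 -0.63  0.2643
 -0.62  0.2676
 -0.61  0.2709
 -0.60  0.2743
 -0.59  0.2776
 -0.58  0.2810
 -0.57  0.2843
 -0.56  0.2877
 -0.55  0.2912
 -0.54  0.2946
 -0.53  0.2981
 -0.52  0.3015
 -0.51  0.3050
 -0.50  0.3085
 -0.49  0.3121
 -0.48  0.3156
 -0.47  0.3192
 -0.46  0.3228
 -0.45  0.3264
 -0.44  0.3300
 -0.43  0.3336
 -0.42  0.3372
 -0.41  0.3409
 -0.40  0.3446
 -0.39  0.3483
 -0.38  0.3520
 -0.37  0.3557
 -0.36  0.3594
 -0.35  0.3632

σ√T = 0.33 × 1.0000 = 0.3300
ln(S/K) + (r + σ²/2)T = ln(320/280) + (0.054 + 0.33²/2)·1 = 0.1335 + 0.1085 = 0.2420
d₁ = 0.2420 / 0.3300 = 0.7333 → 0.73
d₂ = d₁ − σ√T = 0.7333 − 0.3300 = 0.4033 → 0.40
exp(−rT) = exp(−0.054·1) = 0.9474
N(−d₂) = N(-0.40) = 0.3446;  N(−d₁) = N(-0.73) = 0.2327
P = 280·0.9474·0.3446 − 320·0.2327 = 91.4127 − 74.4640 = 16.9487

£16.95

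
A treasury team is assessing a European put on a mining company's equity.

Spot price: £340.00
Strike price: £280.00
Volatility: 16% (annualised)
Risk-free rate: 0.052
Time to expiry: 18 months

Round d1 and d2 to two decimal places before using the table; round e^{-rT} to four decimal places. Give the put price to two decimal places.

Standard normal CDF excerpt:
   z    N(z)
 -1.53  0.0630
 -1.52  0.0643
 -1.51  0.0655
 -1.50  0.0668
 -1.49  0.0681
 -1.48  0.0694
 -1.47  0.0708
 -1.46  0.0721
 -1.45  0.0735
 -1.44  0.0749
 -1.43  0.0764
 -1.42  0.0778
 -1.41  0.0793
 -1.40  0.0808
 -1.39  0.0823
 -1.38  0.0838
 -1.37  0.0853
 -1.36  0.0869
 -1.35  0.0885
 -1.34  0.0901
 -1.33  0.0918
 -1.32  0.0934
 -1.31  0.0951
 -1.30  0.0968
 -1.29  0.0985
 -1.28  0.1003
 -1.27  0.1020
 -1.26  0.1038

£2.36

T = 1.5;  σ√T = 0.1960
d₁ = [ln(340/280) + (0.052 + ½·0.16²)·1.5] / (σ√T) = (0.1942 + 0.0972) / 0.1960 = 1.4868 ≈ 1.49
d₂ = 1.4868 − 0.1960 = 1.2909 ≈ 1.29
exp(−rT) = exp(−0.052·1.5) = 0.9250
N(−d₂) = N(-1.29) = 0.0985;  N(−d₁) = N(-1.49) = 0.0681
P = 280·0.9250·0.0985 − 340·0.0681 = 25.5115 − 23.1540 = 2.3575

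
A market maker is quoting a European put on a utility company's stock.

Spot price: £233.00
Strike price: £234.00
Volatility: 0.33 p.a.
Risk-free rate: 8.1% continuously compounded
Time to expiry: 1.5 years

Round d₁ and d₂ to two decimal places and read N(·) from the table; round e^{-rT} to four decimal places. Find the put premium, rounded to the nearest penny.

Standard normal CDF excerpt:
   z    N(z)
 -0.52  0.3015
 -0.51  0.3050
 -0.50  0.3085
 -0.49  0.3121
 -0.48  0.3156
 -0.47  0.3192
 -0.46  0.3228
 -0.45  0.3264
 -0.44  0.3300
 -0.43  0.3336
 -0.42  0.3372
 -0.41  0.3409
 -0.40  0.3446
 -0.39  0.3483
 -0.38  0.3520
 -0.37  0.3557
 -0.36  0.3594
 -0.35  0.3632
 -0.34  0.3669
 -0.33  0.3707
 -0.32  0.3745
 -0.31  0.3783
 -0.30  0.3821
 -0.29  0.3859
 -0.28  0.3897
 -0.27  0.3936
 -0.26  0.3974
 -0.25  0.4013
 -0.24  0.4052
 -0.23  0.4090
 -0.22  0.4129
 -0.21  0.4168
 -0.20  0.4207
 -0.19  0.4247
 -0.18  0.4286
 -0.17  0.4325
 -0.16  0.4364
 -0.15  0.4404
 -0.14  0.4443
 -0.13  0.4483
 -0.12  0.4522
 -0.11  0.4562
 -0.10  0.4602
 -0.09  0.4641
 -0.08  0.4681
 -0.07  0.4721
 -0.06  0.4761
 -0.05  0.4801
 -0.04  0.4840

£23.46

σ√T = 0.33 × 1.2247 = 0.4042
d₁ = [ln(233/234) + (0.081 + 0.33²/2)·1.5] / 0.4042 = [-0.0043 + 0.2032] / 0.4042 = 0.4921 ≈ 0.49
d₂ = d₁ − σ√T = 0.4921 − 0.4042 = 0.0879 ≈ 0.09
exp(−rT) = exp(−0.081·1.5) = 0.8856
P = 234·0.8856·N(-0.09) − 233·N(-0.49) = 234·0.8856·0.4641 − 233·0.3121 = 96.1756 − 72.7193 = 23.4563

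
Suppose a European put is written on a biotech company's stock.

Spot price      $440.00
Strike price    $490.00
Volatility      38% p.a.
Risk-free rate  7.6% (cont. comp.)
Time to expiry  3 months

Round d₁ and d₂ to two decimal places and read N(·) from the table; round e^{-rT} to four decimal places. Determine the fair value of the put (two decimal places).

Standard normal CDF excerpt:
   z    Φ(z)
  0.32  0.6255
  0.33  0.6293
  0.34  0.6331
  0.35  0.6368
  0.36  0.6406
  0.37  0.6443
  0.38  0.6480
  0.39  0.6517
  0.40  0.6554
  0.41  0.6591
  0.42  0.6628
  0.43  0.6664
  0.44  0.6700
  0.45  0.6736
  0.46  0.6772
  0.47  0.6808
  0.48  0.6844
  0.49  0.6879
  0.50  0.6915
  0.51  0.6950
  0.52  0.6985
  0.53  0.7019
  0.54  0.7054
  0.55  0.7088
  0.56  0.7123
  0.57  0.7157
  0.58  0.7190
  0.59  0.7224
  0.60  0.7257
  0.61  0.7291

$58.97

T = 0.25;  σ√T = 0.1900
ln(S/K) + (r + σ²/2)T = ln(440/490) + (0.076 + 0.38²/2)·0.25 = -0.1076 + 0.0370 = -0.0706
d₁ = -0.0706 / 0.1900 = -0.3715 → -0.37
d₂ = d₁ − σ√T = -0.3715 − 0.1900 = -0.5615 → -0.56
exp(−rT) = exp(−0.076·0.25) = 0.9812
N(−d₂) = N(0.56) = 0.7123;  N(−d₁) = N(0.37) = 0.6443
P = 490·0.9812·0.7123 − 440·0.6443 = 342.4653 − 283.4920 = 58.9733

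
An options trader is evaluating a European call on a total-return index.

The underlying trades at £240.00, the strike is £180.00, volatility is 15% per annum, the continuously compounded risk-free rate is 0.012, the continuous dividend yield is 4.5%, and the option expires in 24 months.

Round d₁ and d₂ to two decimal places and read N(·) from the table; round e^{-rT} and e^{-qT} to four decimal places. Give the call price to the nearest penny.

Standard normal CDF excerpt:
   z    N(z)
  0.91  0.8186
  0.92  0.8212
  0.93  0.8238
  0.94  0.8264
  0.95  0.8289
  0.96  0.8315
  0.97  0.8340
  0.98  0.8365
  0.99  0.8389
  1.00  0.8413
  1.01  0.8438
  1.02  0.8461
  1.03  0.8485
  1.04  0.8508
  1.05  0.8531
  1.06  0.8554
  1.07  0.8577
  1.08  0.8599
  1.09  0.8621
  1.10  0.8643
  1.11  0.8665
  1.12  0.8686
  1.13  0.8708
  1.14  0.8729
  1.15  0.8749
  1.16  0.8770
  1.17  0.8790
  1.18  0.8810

£46.67

σ√T = 0.15·√2 = 0.2121
d₁ = [ln(240/180) + (0.012 − 0.045 + 0.15²/2)·2] / 0.2121 = [0.2877 − 0.0435] / 0.2121 = 1.1511 which rounds to 1.15
d₂ = d₁ − σ√T = 1.1511 − 0.2121 = 0.9390 which rounds to 0.94
e^(−qT) = e^(−0.045·2) = 0.9139;  e^(−rT) = e^(−0.012·2) = 0.9763
C = 240·0.9139·N(1.15) − 180·0.9763·N(0.94) = 240·0.9139·0.8749 − 180·0.9763·0.8264 = 191.8971 − 145.2266 = 46.6705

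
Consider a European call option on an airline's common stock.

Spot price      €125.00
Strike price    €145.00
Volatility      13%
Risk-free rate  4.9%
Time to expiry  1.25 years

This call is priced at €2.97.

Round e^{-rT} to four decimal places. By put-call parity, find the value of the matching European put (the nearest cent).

€14.36

e^(−rT) = e^(−0.049·1.25) = 0.9406
Put-call parity: C − P = S − K·e^(−rT) = 125 − 145·0.9406 = 125 − 136.3870 = -11.3870
P = C − (C − P) = 2.97 − (-11.3870) = 14.3570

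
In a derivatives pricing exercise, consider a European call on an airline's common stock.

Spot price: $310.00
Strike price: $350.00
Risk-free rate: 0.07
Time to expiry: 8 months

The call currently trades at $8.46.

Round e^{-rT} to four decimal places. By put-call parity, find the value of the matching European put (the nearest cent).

$32.50

e^(−rT) = e^(−0.07·0.6667) = 0.9544
Put-call parity: C − P = S − K·e^(−rT) = 310 − 350·0.9544 = 310 − 334.0400 = -24.0400
P = C − (C − P) = 8.46 − (-24.0400) = 32.5000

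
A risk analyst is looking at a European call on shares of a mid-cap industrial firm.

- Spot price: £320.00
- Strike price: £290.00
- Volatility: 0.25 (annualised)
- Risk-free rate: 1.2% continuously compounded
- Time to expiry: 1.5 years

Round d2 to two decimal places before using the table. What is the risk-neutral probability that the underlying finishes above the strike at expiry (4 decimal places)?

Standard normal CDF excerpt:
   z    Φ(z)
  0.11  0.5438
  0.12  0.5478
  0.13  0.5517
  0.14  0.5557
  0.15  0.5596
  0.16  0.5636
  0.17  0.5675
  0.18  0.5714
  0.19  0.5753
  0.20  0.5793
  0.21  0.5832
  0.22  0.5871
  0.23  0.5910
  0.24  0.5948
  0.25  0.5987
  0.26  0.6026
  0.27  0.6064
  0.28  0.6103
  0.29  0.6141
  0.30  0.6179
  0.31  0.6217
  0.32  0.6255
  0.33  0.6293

σ√T = 0.25 × 1.2247 = 0.3062
d₁ = [ln(320/290) + (0.012 + 0.25²/2)·1.5] / 0.3062 = [0.0984 + 0.0649] / 0.3062 = 0.5334 ⇒ 0.53
d₂ = d₁ − σ√T = 0.5334 − 0.3062 = 0.2272 ⇒ 0.23
Pr(exercise) under Q = N(d₂) = 0.5910

0.5910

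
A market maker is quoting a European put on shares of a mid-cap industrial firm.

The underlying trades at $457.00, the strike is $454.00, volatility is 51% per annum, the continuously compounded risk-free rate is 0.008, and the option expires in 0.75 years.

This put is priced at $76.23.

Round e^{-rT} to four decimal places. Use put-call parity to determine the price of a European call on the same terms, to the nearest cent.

exp(−rT) = exp(−0.008·0.75) = 0.9940
Put-call parity: C − P = S − K·e^(−rT) = 457 − 454·0.9940 = 457 − 451.2760 = 5.7240
C = P + (C − P) = 76.23 + (5.7240) = 81.9540

$81.95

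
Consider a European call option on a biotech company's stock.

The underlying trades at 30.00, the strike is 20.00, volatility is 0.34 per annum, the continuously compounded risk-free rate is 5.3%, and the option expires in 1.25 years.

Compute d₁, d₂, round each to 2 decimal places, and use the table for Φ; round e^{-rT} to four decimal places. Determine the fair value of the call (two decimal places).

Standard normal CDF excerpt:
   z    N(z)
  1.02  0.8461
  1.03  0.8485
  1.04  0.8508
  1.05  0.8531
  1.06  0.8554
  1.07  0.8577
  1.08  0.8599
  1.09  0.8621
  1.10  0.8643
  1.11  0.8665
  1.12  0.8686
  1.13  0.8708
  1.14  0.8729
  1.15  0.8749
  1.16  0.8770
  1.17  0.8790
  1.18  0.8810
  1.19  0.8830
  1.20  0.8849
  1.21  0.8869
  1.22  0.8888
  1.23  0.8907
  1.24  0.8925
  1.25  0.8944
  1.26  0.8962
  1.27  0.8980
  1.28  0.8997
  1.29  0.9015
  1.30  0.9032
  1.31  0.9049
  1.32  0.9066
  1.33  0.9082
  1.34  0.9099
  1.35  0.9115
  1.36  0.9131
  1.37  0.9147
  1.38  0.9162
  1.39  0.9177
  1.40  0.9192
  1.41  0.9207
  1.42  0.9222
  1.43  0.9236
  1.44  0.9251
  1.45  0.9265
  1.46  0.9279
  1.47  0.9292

σ√T = 0.34·√1.25 = 0.3801
d₁ = [ln(30/20) + (0.053 + 0.34²/2)·1.25] / 0.3801 = [0.4055 + 0.1385] / 0.3801 = 1.4310 ⇒ 1.43
d₂ = d₁ − σ√T = 1.4310 − 0.3801 = 1.0509 ⇒ 1.05
exp(−rT) = exp(−0.053·1.25) = 0.9359
C = 30·N(1.43) − 20·0.9359·N(1.05) = 30·0.9236 − 20·0.9359·0.8531 = 27.7080 − 15.9683 = 11.7397

11.74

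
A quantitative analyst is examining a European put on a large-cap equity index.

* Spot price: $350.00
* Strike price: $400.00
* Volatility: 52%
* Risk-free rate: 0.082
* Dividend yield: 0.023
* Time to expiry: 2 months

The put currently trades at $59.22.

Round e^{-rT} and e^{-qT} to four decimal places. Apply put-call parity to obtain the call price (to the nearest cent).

exp(−qT) = exp(−0.023·0.1667) = 0.9962;  exp(−rT) = exp(−0.082·0.1667) = 0.9864
Put-call parity: C − P = S·e^(−qT) − K·e^(−rT) = 350·0.9962 − 400·0.9864 = 348.6700 − 394.5600 = -45.8900
C = P + (C − P) = 59.22 + (-45.8900) = 13.3300

$13.33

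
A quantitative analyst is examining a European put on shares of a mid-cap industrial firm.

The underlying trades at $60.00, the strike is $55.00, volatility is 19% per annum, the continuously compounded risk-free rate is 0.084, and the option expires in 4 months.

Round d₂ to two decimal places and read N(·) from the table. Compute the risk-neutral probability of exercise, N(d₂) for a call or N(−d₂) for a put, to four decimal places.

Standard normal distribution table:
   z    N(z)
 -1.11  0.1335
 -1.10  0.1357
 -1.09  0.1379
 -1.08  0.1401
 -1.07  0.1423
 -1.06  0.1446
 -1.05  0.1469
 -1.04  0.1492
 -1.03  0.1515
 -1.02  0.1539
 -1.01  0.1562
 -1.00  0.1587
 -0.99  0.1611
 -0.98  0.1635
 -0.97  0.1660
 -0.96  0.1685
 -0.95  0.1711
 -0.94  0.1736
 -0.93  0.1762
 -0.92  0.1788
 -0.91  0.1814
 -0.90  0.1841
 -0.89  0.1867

0.1611

σ√T = 0.19 × 0.5774 = 0.1097
d₁ = [ln(60/55) + (0.084 + 0.19²/2)·0.3333] / 0.1097 = [0.0870 + 0.0340] / 0.1097 = 1.1033 → 1.10
d₂ = d₁ − σ√T = 1.1033 − 0.1097 = 0.9936 → 0.99
Pr(exercise) under Q = N(−d₂) = N(-0.99) = 0.1611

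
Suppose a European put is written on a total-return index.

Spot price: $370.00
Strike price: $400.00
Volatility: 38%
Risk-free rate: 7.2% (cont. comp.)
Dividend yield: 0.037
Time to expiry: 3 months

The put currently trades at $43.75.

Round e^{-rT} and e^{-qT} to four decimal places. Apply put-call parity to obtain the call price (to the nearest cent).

$17.47

exp(−qT) = exp(−0.037·0.25) = 0.9908;  exp(−rT) = exp(−0.072·0.25) = 0.9822
Put-call parity: C − P = S·e^(−qT) − K·e^(−rT) = 370·0.9908 − 400·0.9822 = 366.5960 − 392.8800 = -26.2840
C = P + (C − P) = 43.75 + (-26.2840) = 17.4660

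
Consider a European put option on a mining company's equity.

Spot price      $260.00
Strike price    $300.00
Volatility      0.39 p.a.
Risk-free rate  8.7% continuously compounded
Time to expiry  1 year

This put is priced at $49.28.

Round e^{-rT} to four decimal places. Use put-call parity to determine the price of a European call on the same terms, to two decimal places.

e^(−rT) = e^(−0.087·1) = 0.9167
Put-call parity: C − P = S − K·e^(−rT) = 260 − 300·0.9167 = 260 − 275.0100 = -15.0100
C = P + (C − P) = 49.28 + (-15.0100) = 34.2700

$34.27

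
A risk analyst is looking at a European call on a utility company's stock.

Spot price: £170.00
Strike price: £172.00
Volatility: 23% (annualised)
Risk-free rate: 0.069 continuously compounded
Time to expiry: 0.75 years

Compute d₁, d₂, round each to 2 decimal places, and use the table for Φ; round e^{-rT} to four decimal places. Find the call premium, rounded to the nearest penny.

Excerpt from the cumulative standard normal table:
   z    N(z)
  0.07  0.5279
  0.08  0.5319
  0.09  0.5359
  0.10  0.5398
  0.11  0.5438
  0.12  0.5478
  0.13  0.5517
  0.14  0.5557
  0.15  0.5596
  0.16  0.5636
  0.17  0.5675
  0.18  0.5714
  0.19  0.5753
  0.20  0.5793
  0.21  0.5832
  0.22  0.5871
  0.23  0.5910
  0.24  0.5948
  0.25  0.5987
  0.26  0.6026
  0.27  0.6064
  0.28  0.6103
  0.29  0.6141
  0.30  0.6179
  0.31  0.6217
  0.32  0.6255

£16.88

σ√T = 0.23 × 0.8660 = 0.1992
ln(S/K) + (r + σ²/2)T = ln(170/172) + (0.069 + 0.23²/2)·0.75 = -0.0117 + 0.0716 = 0.0599
d₁ = 0.0599 / 0.1992 = 0.3007 ⇒ 0.30
d₂ = d₁ − σ√T = 0.3007 − 0.1992 = 0.1015 ⇒ 0.10
e^(−rT) = e^(−0.069·0.75) = 0.9496
N(d₁) = N(0.30) = 0.6179;  N(d₂) = N(0.10) = 0.5398
C = 170·0.6179 − 172·0.9496·0.5398 = 105.0430 − 88.1662 = 16.8768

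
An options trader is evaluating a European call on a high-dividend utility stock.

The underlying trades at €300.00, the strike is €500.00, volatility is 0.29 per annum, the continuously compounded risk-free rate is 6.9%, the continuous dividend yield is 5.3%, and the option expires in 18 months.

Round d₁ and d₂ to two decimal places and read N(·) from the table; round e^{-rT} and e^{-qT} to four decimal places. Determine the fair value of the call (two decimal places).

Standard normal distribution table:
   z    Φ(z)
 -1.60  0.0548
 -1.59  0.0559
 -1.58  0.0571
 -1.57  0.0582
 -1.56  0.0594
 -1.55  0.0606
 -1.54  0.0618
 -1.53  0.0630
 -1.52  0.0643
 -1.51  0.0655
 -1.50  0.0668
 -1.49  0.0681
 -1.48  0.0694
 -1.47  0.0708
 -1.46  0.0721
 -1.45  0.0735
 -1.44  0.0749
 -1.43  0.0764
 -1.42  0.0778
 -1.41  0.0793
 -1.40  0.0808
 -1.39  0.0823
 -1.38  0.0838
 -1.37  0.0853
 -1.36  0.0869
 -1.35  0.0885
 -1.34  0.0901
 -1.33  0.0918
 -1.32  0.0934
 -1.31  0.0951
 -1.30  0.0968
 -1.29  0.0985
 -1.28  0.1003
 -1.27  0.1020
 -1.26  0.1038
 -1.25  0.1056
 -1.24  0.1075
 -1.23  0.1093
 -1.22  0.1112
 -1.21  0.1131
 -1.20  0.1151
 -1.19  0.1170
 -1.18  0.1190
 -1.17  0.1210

€5.10

σ√T = 0.29 × 1.2247 = 0.3552
d₁ = [ln(300/500) + (0.069 − 0.053 + ½·0.29²)·1.5] / (σ√T) = (-0.5108 + 0.0871) / 0.3552 = -1.1931 which rounds to -1.19
d₂ = -1.1931 − 0.3552 = -1.5482 which rounds to -1.55
exp(−qT) = exp(−0.053·1.5) = 0.9236;  exp(−rT) = exp(−0.069·1.5) = 0.9017
N(d₁) = N(-1.19) = 0.1170;  N(d₂) = N(-1.55) = 0.0606
C = 300·0.9236·0.1170 − 500·0.9017·0.0606 = 32.4184 − 27.3215 = 5.0968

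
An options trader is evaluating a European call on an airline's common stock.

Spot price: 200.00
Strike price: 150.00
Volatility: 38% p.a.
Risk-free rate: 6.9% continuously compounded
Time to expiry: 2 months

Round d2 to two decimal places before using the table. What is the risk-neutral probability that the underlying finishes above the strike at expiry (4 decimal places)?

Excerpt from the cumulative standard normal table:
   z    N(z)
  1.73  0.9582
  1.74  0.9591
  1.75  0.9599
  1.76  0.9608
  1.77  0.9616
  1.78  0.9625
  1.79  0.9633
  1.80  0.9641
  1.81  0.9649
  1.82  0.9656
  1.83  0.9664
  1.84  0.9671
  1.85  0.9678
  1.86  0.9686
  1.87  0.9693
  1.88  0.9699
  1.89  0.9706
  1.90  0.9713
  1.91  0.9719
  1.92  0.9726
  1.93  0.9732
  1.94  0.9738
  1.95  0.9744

σ√T = 0.38·√0.1667 = 0.1551
ln(S/K) + (r + σ²/2)T = ln(200/150) + (0.069 + 0.38²/2)·0.1667 = 0.2877 + 0.0235 = 0.3112
d₁ = 0.3112 / 0.1551 = 2.0061 → 2.01
d₂ = d₁ − σ√T = 2.0061 − 0.1551 = 1.8510 → 1.85
Pr(exercise) under Q = N(d₂) = 0.9678

0.9678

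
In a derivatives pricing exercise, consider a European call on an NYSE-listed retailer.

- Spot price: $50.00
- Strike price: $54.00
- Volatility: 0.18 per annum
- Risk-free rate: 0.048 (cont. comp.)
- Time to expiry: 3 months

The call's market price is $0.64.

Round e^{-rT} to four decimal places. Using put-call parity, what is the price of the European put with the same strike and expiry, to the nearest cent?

exp(−rT) = exp(−0.048·0.25) = 0.9881
Put-call parity: C − P = S − K·e^(−rT) = 50 − 54·0.9881 = 50 − 53.3574 = -3.3574
P = C − (C − P) = 0.64 − (-3.3574) = 3.9974

$4.00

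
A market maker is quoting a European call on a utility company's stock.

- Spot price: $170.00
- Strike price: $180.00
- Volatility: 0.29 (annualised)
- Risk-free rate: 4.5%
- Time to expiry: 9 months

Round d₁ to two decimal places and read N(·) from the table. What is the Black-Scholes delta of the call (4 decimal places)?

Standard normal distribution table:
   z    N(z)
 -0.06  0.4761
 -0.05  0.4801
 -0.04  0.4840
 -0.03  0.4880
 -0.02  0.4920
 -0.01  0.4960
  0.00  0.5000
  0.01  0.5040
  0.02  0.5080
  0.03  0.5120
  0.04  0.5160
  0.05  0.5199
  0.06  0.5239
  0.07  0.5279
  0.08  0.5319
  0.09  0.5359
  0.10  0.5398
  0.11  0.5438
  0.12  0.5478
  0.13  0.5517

σ√T = 0.29·√0.75 = 0.2511
d₁ = [ln(170/180) + (0.045 + 0.29²/2)·0.75] / 0.2511 = [-0.0572 + 0.0653] / 0.2511 = 0.0324 ≈ 0.03
N(d₁) = N(0.03) = 0.5120
Δ_call = N(d₁) = 0.5120

0.5120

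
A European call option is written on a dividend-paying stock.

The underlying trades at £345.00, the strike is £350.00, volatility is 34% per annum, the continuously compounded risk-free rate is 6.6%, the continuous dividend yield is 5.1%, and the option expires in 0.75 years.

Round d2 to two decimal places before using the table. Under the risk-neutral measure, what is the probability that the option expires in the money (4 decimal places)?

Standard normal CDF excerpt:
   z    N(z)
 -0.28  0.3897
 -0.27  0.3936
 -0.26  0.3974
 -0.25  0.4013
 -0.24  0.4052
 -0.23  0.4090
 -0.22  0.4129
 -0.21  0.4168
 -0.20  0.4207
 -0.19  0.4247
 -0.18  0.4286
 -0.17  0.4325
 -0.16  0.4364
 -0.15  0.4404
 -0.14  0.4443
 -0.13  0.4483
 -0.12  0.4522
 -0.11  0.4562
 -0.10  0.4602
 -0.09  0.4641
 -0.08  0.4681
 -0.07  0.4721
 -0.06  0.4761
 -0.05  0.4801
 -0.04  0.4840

T = 0.75;  σ√T = 0.2944
d₁ = [ln(345/350) + (0.066 − 0.051 + ½·0.34²)·0.75] / (σ√T) = (-0.0144 + 0.0546) / 0.2944 = 0.1366 → 0.14
d₂ = 0.1366 − 0.2944 = -0.1579 → -0.16
Pr(exercise) under Q = N(d₂) = 0.4364

0.4364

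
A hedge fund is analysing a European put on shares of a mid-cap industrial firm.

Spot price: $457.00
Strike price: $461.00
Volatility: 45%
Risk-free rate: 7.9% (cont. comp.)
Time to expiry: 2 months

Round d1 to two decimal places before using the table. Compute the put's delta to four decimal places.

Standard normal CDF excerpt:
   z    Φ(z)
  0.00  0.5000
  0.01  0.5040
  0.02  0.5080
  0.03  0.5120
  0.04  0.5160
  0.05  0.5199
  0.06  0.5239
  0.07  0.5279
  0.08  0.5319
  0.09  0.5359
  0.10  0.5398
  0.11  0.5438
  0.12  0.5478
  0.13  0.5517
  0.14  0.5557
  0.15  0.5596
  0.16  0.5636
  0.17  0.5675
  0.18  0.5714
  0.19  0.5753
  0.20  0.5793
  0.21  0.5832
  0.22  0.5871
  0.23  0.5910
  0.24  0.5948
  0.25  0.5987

σ√T = 0.45 × 0.4082 = 0.1837
d₁ = [ln(457/461) + (0.079 + 0.45²/2)·0.1667] / 0.1837 = [-0.0087 + 0.0300] / 0.1837 = 0.1161 ⇒ 0.12
N(d₁) = N(0.12) = 0.5478
Δ_put = N(d₁) − 1 = 0.5478 − 1 = -0.4522

-0.4522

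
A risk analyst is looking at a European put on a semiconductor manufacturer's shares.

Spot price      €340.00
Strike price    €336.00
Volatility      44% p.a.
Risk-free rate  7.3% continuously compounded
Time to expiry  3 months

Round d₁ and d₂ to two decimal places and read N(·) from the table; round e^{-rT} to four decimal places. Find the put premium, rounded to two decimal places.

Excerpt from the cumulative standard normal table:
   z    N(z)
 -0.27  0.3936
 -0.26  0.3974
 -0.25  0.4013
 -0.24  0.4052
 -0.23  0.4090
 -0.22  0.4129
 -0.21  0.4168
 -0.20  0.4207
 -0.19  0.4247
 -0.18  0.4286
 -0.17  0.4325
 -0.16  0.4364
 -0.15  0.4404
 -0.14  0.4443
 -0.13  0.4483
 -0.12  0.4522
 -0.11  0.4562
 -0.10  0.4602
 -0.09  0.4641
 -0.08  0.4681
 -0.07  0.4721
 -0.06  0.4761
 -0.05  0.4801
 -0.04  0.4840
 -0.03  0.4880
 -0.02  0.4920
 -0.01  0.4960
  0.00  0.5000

€24.56

σ√T = 0.44·√0.25 = 0.2200
d₁ = [ln(340/336) + (0.073 + ½·0.44²)·0.25] / (σ√T) = (0.0118 + 0.0425) / 0.2200 = 0.2467 → 0.25
d₂ = 0.2467 − 0.2200 = 0.0267 → 0.03
e^(−rT) = e^(−0.073·0.25) = 0.9819
N(−d₂) = N(-0.03) = 0.4880;  N(−d₁) = N(-0.25) = 0.4013
P = 336·0.9819·0.4880 − 340·0.4013 = 161.0002 − 136.4420 = 24.5582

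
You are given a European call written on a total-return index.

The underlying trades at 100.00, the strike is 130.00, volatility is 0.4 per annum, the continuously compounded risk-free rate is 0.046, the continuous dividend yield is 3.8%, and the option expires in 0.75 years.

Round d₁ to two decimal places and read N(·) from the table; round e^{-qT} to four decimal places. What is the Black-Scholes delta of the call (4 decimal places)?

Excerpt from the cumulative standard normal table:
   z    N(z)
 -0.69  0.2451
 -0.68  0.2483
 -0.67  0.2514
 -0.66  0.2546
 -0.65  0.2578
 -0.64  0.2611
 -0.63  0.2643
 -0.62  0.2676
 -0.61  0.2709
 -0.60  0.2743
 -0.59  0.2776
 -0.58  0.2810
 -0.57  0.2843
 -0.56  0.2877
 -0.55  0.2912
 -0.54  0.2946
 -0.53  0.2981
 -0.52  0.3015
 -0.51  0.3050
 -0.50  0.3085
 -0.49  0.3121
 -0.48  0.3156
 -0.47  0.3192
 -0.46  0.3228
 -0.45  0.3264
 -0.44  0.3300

0.2763

σ√T = 0.4 × 0.8660 = 0.3464
d₁ = [ln(100/130) + (0.046 − 0.038 + ½·0.4²)·0.75] / (σ√T) = (-0.2624 + 0.0660) / 0.3464 = -0.5669 ⇒ -0.57
N(d₁) = N(-0.57) = 0.2843
Δ_call = e^(−qT)·N(d₁) = 0.9719·0.2843 = 0.2763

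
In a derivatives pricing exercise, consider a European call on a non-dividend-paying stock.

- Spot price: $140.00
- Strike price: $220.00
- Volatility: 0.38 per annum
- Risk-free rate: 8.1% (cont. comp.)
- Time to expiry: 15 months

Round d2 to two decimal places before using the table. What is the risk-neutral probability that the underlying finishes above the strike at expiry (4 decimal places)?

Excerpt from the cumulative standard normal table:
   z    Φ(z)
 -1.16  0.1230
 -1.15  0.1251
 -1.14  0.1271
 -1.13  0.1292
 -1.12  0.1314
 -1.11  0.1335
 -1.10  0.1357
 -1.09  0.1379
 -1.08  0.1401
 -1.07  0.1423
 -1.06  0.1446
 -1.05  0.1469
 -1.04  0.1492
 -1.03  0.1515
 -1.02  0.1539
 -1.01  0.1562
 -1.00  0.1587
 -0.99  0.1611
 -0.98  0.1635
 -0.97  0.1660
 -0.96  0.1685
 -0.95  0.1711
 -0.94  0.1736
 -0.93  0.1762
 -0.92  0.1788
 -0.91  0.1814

T = 1.25;  σ√T = 0.4249
d₁ = [ln(140/220) + (0.081 + 0.38²/2)·1.25] / 0.4249 = [-0.4520 + 0.1915] / 0.4249 = -0.6131 → -0.61
d₂ = d₁ − σ√T = -0.6131 − 0.4249 = -1.0380 → -1.04
Risk-neutral Pr[S_T > K] = N(d₂) = N(-1.04) = 0.1492

0.1492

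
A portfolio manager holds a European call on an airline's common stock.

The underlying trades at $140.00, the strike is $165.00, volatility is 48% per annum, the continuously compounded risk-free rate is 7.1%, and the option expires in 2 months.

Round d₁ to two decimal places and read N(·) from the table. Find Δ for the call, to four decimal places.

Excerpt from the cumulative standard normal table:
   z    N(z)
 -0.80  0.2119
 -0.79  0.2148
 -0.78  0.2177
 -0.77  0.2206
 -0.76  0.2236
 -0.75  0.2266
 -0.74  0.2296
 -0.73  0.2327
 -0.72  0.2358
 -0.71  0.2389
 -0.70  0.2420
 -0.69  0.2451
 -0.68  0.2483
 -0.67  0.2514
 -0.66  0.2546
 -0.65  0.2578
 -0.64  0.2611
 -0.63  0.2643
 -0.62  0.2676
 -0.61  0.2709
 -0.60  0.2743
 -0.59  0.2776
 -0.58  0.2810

σ√T = 0.48·√0.1667 = 0.1960
ln(S/K) + (r + σ²/2)T = ln(140/165) + (0.071 + 0.48²/2)·0.1667 = -0.1643 + 0.0310 = -0.1333
d₁ = -0.1333 / 0.1960 = -0.6801 ≈ -0.68
N(d₁) = N(-0.68) = 0.2483
Δ_call = N(d₁) = 0.2483

0.2483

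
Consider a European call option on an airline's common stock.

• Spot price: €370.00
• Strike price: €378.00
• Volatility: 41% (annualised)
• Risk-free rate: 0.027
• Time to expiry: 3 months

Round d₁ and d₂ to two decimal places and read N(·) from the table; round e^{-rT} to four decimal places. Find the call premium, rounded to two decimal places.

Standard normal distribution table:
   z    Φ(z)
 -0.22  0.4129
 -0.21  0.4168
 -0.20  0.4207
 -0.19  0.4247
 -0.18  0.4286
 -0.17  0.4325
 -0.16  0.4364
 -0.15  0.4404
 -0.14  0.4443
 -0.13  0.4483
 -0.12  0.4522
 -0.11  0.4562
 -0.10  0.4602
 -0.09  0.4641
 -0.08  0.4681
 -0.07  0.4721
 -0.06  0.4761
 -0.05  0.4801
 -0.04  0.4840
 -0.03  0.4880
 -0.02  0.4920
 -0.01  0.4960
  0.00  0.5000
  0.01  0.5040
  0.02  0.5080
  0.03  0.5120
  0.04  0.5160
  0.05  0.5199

σ√T = 0.41·√0.25 = 0.2050
d₁ = [ln(370/378) + (0.027 + ½·0.41²)·0.25] / (σ√T) = (-0.0214 + 0.0278) / 0.2050 = 0.0311 ≈ 0.03
d₂ = 0.0311 − 0.2050 = -0.1739 ≈ -0.17
exp(−rT) = exp(−0.027·0.25) = 0.9933
C = 370·N(0.03) − 378·0.9933·N(-0.17) = 370·0.5120 − 378·0.9933·0.4325 = 189.4400 − 162.3897 = 27.0503

€27.05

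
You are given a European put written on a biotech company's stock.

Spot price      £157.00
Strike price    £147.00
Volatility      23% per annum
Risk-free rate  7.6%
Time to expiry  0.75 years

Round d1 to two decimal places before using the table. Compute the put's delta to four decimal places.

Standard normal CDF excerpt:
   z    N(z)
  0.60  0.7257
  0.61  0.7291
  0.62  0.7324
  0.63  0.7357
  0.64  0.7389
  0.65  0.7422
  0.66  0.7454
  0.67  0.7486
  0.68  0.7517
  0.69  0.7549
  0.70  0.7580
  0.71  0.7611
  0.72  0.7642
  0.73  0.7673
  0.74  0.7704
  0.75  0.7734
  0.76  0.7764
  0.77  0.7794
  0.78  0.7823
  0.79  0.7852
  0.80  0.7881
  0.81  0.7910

-0.2358

σ√T = 0.23·√0.75 = 0.1992
d₁ = [ln(157/147) + (0.076 + 0.23²/2)·0.75] / 0.1992 = [0.0658 + 0.0768] / 0.1992 = 0.7162 which rounds to 0.72
N(d₁) = N(0.72) = 0.7642
Δ_put = N(d₁) − 1 = 0.7642 − 1 = -0.2358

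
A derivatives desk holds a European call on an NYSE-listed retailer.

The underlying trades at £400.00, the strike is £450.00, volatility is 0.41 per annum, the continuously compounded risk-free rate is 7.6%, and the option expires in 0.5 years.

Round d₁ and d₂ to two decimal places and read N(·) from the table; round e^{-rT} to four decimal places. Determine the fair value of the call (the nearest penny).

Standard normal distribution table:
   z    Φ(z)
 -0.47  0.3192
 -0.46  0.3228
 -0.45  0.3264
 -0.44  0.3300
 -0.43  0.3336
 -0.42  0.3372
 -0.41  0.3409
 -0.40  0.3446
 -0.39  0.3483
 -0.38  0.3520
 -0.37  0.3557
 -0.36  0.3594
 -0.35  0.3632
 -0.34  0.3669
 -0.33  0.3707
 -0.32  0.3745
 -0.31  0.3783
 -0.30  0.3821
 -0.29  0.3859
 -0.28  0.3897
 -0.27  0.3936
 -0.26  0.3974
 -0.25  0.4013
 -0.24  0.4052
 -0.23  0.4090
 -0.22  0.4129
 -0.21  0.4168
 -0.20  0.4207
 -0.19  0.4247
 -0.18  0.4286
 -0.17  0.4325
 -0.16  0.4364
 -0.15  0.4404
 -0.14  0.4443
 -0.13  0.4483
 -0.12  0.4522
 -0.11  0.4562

T = 0.5;  σ√T = 0.2899
d₁ = [ln(400/450) + (0.076 + ½·0.41²)·0.5] / (σ√T) = (-0.1178 + 0.0800) / 0.2899 = -0.1302 which rounds to -0.13
d₂ = -0.1302 − 0.2899 = -0.4202 which rounds to -0.42
exp(−rT) = exp(−0.076·0.5) = 0.9627
C = 400·N(-0.13) − 450·0.9627·N(-0.42) = 400·0.4483 − 450·0.9627·0.3372 = 179.3200 − 146.0801 = 33.2399

£33.24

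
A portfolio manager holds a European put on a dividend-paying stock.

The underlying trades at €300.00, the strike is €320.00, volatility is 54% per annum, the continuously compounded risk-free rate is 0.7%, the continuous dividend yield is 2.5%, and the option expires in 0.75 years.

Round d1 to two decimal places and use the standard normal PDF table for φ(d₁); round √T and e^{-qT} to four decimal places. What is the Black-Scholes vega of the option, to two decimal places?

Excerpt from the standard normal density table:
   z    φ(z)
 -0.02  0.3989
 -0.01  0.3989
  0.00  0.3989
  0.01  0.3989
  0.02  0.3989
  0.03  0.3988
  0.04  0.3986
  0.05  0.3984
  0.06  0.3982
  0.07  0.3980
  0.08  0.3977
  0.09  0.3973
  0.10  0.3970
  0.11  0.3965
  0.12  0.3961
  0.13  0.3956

101.48

σ√T = 0.54 × 0.8660 = 0.4677
ln(S/K) + (r − q + σ²/2)T = ln(300/320) + (0.007 − 0.025 + 0.54²/2)·0.75 = -0.0645 + 0.0959 = 0.0313
d₁ = 0.0313 / 0.4677 = 0.0670 which rounds to 0.07
√T = √0.75 = 0.8660
φ(d₁) = φ(0.07) = 0.3980
e^(−qT) = e^(−0.025·0.75) = 0.9814
vega = S·e^(−qT)·φ(d₁)·√T = 300·0.9814·0.3980·0.8660 = 101.4772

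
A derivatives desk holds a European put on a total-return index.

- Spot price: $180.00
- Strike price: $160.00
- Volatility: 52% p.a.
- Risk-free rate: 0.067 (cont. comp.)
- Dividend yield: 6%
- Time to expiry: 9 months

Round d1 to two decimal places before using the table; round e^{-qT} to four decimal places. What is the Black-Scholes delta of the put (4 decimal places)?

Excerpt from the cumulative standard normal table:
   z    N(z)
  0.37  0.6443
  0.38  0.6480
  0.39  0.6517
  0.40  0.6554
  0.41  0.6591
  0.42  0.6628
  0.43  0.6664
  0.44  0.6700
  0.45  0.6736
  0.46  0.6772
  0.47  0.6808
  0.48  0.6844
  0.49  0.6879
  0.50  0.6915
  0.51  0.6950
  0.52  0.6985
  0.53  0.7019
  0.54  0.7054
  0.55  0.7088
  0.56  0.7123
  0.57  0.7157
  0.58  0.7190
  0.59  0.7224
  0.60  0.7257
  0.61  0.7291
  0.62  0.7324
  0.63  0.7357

σ√T = 0.52 × 0.8660 = 0.4503
d₁ = [ln(180/160) + (0.067 − 0.06 + 0.52²/2)·0.75] / 0.4503 = [0.1178 + 0.1067] / 0.4503 = 0.4984 ≈ 0.50
N(d₁) = N(0.50) = 0.6915
Δ_put = exp(−qT)·(N(d₁) − 1) = 0.9560·(0.6915 − 1) = -0.2949

-0.2949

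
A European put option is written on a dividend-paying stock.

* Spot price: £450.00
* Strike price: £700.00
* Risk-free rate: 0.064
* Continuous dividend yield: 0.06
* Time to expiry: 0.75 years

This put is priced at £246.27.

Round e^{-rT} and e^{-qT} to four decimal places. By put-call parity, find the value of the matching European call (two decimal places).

e^(−qT) = e^(−0.06·0.75) = 0.9560;  e^(−rT) = e^(−0.064·0.75) = 0.9531
Put-call parity: C − P = S·e^(−qT) − K·e^(−rT) = 450·0.9560 − 700·0.9531 = 430.2000 − 667.1700 = -236.9700
C = P + (C − P) = 246.27 + (-236.9700) = 9.3000

£9.30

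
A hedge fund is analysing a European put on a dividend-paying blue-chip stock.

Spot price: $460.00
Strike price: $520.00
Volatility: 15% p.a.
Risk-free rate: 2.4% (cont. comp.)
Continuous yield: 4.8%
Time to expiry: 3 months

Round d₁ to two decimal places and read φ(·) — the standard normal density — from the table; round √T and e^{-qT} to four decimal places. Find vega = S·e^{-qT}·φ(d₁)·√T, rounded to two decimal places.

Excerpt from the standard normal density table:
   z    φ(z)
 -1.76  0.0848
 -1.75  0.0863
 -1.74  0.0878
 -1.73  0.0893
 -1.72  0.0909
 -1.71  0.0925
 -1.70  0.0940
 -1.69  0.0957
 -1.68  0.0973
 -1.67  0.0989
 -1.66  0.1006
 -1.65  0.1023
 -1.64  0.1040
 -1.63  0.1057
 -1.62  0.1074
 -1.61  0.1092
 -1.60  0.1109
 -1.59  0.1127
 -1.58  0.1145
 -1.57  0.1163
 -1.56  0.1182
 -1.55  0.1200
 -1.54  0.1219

T = 0.25;  σ√T = 0.0750
ln(S/K) + (r − q + σ²/2)T = ln(460/520) + (0.024 − 0.048 + 0.15²/2)·0.25 = -0.1226 − 0.0032 = -0.1258
d₁ = -0.1258 / 0.0750 = -1.6772 → -1.68
√T = √0.25 = 0.5000
φ(d₁) = φ(-1.68) = 0.0973
e^(−qT) = e^(−0.048·0.25) = 0.9881
vega = S·e^(−qT)·φ(d₁)·√T = 460·0.9881·0.0973·0.5000 = 22.1127

22.11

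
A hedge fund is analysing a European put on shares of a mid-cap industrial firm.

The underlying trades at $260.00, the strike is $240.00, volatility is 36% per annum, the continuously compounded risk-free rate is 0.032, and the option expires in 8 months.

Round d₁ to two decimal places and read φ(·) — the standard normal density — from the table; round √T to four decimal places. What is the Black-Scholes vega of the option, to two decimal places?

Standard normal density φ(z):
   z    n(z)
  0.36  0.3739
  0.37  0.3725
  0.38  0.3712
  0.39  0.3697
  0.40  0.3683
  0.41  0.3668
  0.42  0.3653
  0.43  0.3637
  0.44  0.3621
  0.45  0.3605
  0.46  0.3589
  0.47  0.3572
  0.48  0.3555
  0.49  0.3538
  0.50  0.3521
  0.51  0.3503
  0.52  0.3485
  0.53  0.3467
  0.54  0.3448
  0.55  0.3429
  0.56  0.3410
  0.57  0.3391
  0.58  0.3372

75.11

σ√T = 0.36 × 0.8165 = 0.2939
d₁ = [ln(260/240) + (0.032 + ½·0.36²)·0.6667] / (σ√T) = (0.0800 + 0.0645) / 0.2939 = 0.4919 which rounds to 0.49
√T = √0.6667 = 0.8165
φ(d₁) = φ(0.49) = 0.3538
vega = S·φ(d₁)·√T = 260·0.3538·0.8165 = 75.1082
(The call has the same vega.)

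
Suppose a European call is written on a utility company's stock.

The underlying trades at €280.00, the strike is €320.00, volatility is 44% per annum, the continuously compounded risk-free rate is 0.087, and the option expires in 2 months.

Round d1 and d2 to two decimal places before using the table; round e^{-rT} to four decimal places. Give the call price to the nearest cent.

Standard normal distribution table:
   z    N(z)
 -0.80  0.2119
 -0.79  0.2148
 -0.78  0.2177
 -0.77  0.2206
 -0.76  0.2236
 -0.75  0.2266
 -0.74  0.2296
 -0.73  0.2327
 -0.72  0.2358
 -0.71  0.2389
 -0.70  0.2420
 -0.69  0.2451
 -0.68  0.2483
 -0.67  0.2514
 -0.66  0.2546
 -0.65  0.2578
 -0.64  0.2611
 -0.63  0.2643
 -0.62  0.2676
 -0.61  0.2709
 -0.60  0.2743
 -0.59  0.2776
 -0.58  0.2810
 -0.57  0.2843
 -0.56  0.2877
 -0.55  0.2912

€8.14

T = 0.1667;  σ√T = 0.1796
d₁ = [ln(280/320) + (0.087 + ½·0.44²)·0.1667] / (σ√T) = (-0.1335 + 0.0306) / 0.1796 = -0.5728 → -0.57
d₂ = -0.5728 − 0.1796 = -0.7525 → -0.75
e^(−rT) = e^(−0.087·0.1667) = 0.9856
N(d₁) = N(-0.57) = 0.2843;  N(d₂) = N(-0.75) = 0.2266
C = 280·0.2843 − 320·0.9856·0.2266 = 79.6040 − 71.4678 = 8.1362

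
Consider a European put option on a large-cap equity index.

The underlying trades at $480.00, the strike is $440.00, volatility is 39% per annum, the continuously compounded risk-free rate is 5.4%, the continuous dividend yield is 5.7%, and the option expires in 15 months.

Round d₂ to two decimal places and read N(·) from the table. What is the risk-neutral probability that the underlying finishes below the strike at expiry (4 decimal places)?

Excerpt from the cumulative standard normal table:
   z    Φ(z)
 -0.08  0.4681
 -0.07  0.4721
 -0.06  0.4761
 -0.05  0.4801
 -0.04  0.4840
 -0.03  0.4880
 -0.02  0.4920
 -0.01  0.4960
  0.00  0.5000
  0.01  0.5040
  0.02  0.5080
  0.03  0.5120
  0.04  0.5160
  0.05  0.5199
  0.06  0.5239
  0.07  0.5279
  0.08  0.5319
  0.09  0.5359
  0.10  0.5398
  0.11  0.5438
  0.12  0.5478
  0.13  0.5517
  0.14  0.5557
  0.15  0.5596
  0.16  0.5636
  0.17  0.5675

σ√T = 0.39 × 1.1180 = 0.4360
ln(S/K) + (r − q + σ²/2)T = ln(480/440) + (0.054 − 0.057 + 0.39²/2)·1.25 = 0.0870 + 0.0913 = 0.1783
d₁ = 0.1783 / 0.4360 = 0.4090 which rounds to 0.41
d₂ = d₁ − σ√T = 0.4090 − 0.4360 = -0.0271 which rounds to -0.03
Pr(exercise) under Q = N(−d₂) = N(0.03) = 0.5120

0.5120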